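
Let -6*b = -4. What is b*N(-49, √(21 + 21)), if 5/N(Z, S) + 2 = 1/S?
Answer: -280/167 - 10*√42/501 ≈ -1.8060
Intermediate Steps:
b = ⅔ (b = -⅙*(-4) = ⅔ ≈ 0.66667)
N(Z, S) = 5/(-2 + 1/S)
b*N(-49, √(21 + 21)) = 2*(-5*√(21 + 21)/(-1 + 2*√(21 + 21)))/3 = 2*(-5*√42/(-1 + 2*√42))/3 = -10*√42/(3*(-1 + 2*√42))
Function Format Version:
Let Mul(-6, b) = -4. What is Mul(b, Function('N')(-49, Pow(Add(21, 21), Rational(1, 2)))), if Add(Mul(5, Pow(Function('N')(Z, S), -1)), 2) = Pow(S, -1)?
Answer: Add(Rational(-280, 167), Mul(Rational(-10, 501), Pow(42, Rational(1, 2)))) ≈ -1.8060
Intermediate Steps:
b = Rational(2, 3) (b = Mul(Rational(-1, 6), -4) = Rational(2, 3) ≈ 0.66667)
Function('N')(Z, S) = Mul(5, Pow(Add(-2, Pow(S, -1)), -1))
Mul(b, Function('N')(-49, Pow(Add(21, 21), Rational(1, 2)))) = Mul(Rational(2, 3), Mul(-5, Pow(Add(21, 21), Rational(1, 2)), Pow(Add(-1, Mul(2, Pow(Add(21, 21), Rational(1, 2)))), -1))) = Mul(Rational(2, 3), Mul(-5, Pow(42, Rational(1, 2)), Pow(Add(-1, Mul(2, Pow(42, Rational(1, 2)))), -1))) = Mul(Rational(-10, 3), Pow(42, Rational(1, 2)), Pow(Add(-1, Mul(2, Pow(42, Rational(1, 2)))), -1))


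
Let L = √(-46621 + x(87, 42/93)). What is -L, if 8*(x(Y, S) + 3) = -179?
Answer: -I*√746342/4 ≈ -215.98*I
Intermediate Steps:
x(Y, S) = -203/8 (x(Y, S) = -3 + (⅛)*(-179) = -3 - 179/8 = -203/8)
L = I*√746342/4 (L = √(-46621 - 203/8) = √(-373171/8) = I*√746342/4 ≈ 215.98*I)
-L = -I*√746342/4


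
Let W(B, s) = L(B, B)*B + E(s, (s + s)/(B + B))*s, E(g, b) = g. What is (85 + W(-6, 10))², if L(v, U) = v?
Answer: 48841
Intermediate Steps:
W(B, s) = B² + s² (W(B, s) = B*B + s*s = B² + s²)
(85 + W(-6, 10))² = (85 + ((-6)² + 10²))² = (85 + (36 + 100))² = (85 + 136)² = 221² = 48841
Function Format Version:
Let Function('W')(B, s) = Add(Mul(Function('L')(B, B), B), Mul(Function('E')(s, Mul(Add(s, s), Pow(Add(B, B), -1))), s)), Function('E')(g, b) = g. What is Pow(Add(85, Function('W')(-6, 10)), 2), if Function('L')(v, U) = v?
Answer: 48841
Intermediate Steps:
Function('W')(B, s) = Add(Pow(B, 2), Pow(s, 2)) (Function('W')(B, s) = Add(Mul(B, B), Mul(s, s)) = Add(Pow(B, 2), Pow(s, 2)))
Pow(Add(85, Function('W')(-6, 10)), 2) = Pow(Add(85, Add(Pow(-6, 2), Pow(10, 2))), 2) = Pow(Add(85, Add(36, 100)), 2) = Pow(Add(85, 136), 2) = Pow(221, 2) = 48841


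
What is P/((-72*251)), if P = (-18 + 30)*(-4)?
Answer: 2/753 ≈ 0.0026560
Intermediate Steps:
P = -48 (P = 12*(-4) = -48)
P/((-72*251)) = -48/((-72*251)) = -48/(-18072) = -48*(-1/18072) = 2/753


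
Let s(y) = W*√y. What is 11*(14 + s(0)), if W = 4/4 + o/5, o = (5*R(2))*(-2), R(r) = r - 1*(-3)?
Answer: 154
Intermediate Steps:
R(r) = 3 + r (R(r) = r + 3 = 3 + r)
o = -50 (o = (5*(3 + 2))*(-2) = (5*5)*(-2) = 25*(-2) = -50)
W = -9 (W = 4/4 - 50/5 = 4*(¼) - 50*⅕ = 1 - 10 = -9)
s(y) = -9*√y
11*(14 + s(0)) = 11*(14 - 9*√0) = 11*(14 - 9*0) = 11*(14 + 0) = 11*14 = 154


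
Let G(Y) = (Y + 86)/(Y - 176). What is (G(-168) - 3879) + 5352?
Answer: 253397/172 ≈ 1473.2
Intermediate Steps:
G(Y) = (86 + Y)/(-176 + Y)
(G(-168) - 3879) + 5352 = ((86 - 168)/(-176 - 168) - 3879) + 5352 = (-82/(-344) - 3879) + 5352 = (-1/344*(-82) - 3879) + 5352 = (41/172 - 3879) + 5352 = -667147/172 + 5352 = 253397/172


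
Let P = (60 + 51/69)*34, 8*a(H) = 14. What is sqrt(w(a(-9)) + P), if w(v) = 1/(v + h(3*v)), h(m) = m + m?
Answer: sqrt(53532362)/161 ≈ 45.445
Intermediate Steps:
a(H) = 7/4 (a(H) = (1/8)*14 = 7/4)
h(m) = 2*m
P = 47498/23 (P = (60 + 51*(1/69))*34 = (60 + 17/23)*34 = (1397/23)*34 = 47498/23 ≈ 2065.1)
w(v) = 1/(7*v) (w(v) = 1/(v + 2*(3*v)) = 1/(v + 6*v) = 1/(7*v))
sqrt(w(a(-9)) + P) = sqrt(1/(7*(7/4)) + 47498/23) = sqrt((1/7)*(4/7) + 47498/23) = sqrt(4/49 + 47498/23) = sqrt(2327494/1127) = sqrt(53532362)/161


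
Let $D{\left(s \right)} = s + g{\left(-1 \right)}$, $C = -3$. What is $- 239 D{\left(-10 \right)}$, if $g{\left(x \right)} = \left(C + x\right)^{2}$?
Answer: $-1434$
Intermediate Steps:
$g{\left(x \right)} = \left(-3 + x\right)^{2}$
$D{\left(s \right)} = 16 + s$ ($D{\left(s \right)} = s + \left(-3 - 1\right)^{2} = s + \left(-4\right)^{2} = s + 16 = 16 + s$)
$- 239 D{\left(-10 \right)} = - 239 \left(16 - 10\right) = \left(-239\right) 6 = -1434$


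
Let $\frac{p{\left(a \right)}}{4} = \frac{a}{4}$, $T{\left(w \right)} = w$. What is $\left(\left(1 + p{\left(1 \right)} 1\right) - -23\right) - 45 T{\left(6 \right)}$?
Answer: $-245$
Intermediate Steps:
$p{\left(a \right)} = a$ ($p{\left(a \right)} = 4 \frac{a}{4} = a$)
$\left(\left(1 + p{\left(1 \right)} 1\right) - -23\right) - 45 T{\left(6 \right)} = \left(\left(1 + 1 \cdot 1\right) - -23\right) - 270 = \left(\left(1 + 1\right) + 23\right) - 270 = \left(2 + 23\right) - 270 = 25 - 270 = -245$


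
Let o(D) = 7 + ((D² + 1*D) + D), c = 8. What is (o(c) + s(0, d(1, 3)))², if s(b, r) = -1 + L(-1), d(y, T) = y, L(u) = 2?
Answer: 7744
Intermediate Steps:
s(b, r) = 1 (s(b, r) = -1 + 2 = 1)
o(D) = 7 + D² + 2*D (o(D) = 7 + ((D² + D) + D) = 7 + ((D + D²) + D) = 7 + (D² + 2*D) = 7 + D² + 2*D)
(o(c) + s(0, d(1, 3)))² = ((7 + 8² + 2*8) + 1)² = ((7 + 64 + 16) + 1)² = (87 + 1)² = 88² = 7744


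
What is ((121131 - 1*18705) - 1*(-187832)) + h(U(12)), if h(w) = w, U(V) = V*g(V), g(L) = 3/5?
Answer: 1451326/5 ≈ 2.9027e+5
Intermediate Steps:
g(L) = 3/5 (g(L) = 3*(1/5) = 3/5)
U(V) = 3*V/5 (U(V) = V*(3/5) = 3*V/5)
((121131 - 1*18705) - 1*(-187832)) + h(U(12)) = ((121131 - 1*18705) - 1*(-187832)) + (3/5)*12 = ((121131 - 18705) + 187832) + 36/5 = (102426 + 187832) + 36/5 = 290258 + 36/5 = 1451326/5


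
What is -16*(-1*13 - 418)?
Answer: 6896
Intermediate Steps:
-16*(-1*13 - 418) = -16*(-13 - 418) = -16*(-431) = -1*(-6896) = 6896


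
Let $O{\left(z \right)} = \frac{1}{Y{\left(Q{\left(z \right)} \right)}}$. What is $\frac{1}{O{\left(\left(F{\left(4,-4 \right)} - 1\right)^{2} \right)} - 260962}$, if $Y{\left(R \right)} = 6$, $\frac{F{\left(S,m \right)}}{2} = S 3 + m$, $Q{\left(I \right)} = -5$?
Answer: $- \frac{6}{1565771} \approx -3.832 \cdot 10^{-6}$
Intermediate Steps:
$F{\left(S,m \right)} = 2 m + 6 S$ ($F{\left(S,m \right)} = 2 \left(S 3 + m\right) = 2 \left(3 S + m\right) = 2 \left(m + 3 S\right) = 2 m + 6 S$)
$O{\left(z \right)} = \frac{1}{6}$
$\frac{1}{O{\left(\left(F{\left(4,-4 \right)} - 1\right)^{2} \right)} - 260962} = \frac{1}{\frac{1}{6} - 260962} = \frac{1}{- \frac{1565771}{6}} = - \frac{6}{1565771}$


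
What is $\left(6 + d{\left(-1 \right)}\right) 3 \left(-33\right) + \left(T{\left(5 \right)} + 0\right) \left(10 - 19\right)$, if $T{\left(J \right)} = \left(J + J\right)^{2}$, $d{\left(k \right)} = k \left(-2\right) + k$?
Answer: $-1593$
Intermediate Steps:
$d{\left(k \right)} = - k$ ($d{\left(k \right)} = - 2 k + k = - k$)
$T{\left(J \right)} = 4 J^{2}$ ($T{\left(J \right)} = \left(2 J\right)^{2} = 4 J^{2}$)
$\left(6 + d{\left(-1 \right)}\right) 3 \left(-33\right) + \left(T{\left(5 \right)} + 0\right) \left(10 - 19\right) = \left(6 - -1\right) 3 \left(-33\right) + \left(4 \cdot 5^{2} + 0\right) \left(10 - 19\right) = \left(6 + 1\right) 3 \left(-33\right) + \left(4 \cdot 25 + 0\right) \left(-9\right) = 7 \cdot 3 \left(-33\right) + \left(100 + 0\right) \left(-9\right) = 21 \left(-33\right) + 100 \left(-9\right) = -693 - 900 = -1593$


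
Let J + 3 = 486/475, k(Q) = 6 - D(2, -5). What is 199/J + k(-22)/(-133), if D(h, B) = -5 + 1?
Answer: -12581215/124887 ≈ -100.74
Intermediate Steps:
D(h, B) = -4
k(Q) = 10 (k(Q) = 6 - 1*(-4) = 6 + 4 = 10)
J = -939/475 (J = -3 + 486/475 = -939/475 ≈ -1.9768)
199/J + k(-22)/(-133) = 199/(-939/475) + 10/(-133) = 199*(-475/939) + 10*(-1/133) = -94525/939 - 10/133 = -12581215/124887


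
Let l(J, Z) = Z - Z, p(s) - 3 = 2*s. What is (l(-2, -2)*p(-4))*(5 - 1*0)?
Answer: 0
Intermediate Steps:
p(s) = 3 + 2*s
l(J, Z) = 0
(l(-2, -2)*p(-4))*(5 - 1*0) = (0*(3 + 2*(-4)))*(5 - 1*0) = (0*(3 - 8))*(5 + 0) = (0*(-5))*5 = 0*5 = 0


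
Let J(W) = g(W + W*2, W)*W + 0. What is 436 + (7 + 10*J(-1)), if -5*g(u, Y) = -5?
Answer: 433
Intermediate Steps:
g(u, Y) = 1 (g(u, Y) = -⅕*(-5) = 1)
J(W) = W (J(W) = 1*W + 0 = W + 0 = W)
436 + (7 + 10*J(-1)) = 436 + (7 + 10*(-1)) = 436 + (7 - 10) = 436 - 3 = 433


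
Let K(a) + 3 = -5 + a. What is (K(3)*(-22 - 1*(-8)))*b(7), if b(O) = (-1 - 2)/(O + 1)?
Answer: -105/4 ≈ -26.250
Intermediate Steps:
K(a) = -8 + a (K(a) = -3 + (-5 + a) = -8 + a)
b(O) = -3/(1 + O)
(K(3)*(-22 - 1*(-8)))*b(7) = ((-8 + 3)*(-22 - 1*(-8)))*(-3/(1 + 7)) = (-5*(-22 + 8))*(-3/8) = (-5*(-14))*(-3*1/8) = 70*(-3/8) = -105/4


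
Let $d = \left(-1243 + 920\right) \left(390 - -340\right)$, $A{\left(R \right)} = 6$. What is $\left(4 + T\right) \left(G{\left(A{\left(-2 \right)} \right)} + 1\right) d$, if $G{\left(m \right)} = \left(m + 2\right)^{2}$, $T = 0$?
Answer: $-61305400$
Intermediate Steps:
$G{\left(m \right)} = \left(2 + m\right)^{2}$
$d = -235790$ ($d = - 323 \left(390 + 340\right) = \left(-323\right) 730 = -235790$)
$\left(4 + T\right) \left(G{\left(A{\left(-2 \right)} \right)} + 1\right) d = \left(4 + 0\right) \left(\left(2 + 6\right)^{2} + 1\right) \left(-235790\right) = 4 \left(8^{2} + 1\right) \left(-235790\right) = 4 \left(64 + 1\right) \left(-235790\right) = 4 \cdot 65 \left(-235790\right) = 260 \left(-235790\right) = -61305400$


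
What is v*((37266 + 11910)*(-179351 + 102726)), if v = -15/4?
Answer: 14130416250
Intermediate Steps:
v = -15/4 (v = -15*1/4 = -15/4 ≈ -3.7500)
v*((37266 + 11910)*(-179351 + 102726)) = -15*(37266 + 11910)*(-179351 + 102726)/4 = -184410*(-76625) = -15/4*(-3768111000) = 14130416250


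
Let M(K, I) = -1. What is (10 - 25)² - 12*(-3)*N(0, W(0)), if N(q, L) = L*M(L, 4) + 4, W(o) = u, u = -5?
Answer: 549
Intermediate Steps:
W(o) = -5
N(q, L) = 4 - L (N(q, L) = L*(-1) + 4 = -L + 4 = 4 - L)
(10 - 25)² - 12*(-3)*N(0, W(0)) = (10 - 25)² - 12*(-3)*(4 - 1*(-5)) = (-15)² - (-36)*(4 + 5) = 225 - (-36)*9 = 225 - 1*(-324) = 225 + 324 = 549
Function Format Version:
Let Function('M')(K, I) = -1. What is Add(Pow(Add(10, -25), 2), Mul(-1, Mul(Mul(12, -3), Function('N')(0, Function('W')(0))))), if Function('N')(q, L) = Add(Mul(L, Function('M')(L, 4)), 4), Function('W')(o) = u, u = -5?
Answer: 549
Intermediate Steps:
Function('W')(o) = -5
Function('N')(q, L) = Add(4, Mul(-1, L)) (Function('N')(q, L) = Add(Mul(L, -1), 4) = Add(Mul(-1, L), 4) = Add(4, Mul(-1, L)))
Add(Pow(Add(10, -25), 2), Mul(-1, Mul(Mul(12, -3), Function('N')(0, Function('W')(0))))) = Add(Pow(Add(10, -25), 2), Mul(-1, Mul(Mul(12, -3), Add(4, Mul(-1, -5))))) = Add(Pow(-15, 2), Mul(-1, Mul(-36, Add(4, 5)))) = Add(225, Mul(-1, Mul(-36, 9))) = Add(225, Mul(-1, -324)) = Add(225, 324) = 549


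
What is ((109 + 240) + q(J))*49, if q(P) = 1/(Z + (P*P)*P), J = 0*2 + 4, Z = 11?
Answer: 1282624/75 ≈ 17102.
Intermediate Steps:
J = 4 (J = 0 + 4 = 4)
q(P) = 1/(11 + P³) (q(P) = 1/(11 + (P*P)*P) = 1/(11 + P²*P) = 1/(11 + P³))
((109 + 240) + q(J))*49 = ((109 + 240) + 1/(11 + 4³))*49 = (349 + 1/(11 + 64))*49 = (349 + 1/75)*49 = (26176/75)*49 = 1282624/75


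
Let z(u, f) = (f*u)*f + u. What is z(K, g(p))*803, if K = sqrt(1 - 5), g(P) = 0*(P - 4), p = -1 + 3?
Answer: 1606*I ≈ 1606.0*I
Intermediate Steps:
p = 2
g(P) = 0 (g(P) = 0*(-4 + P) = 0)
K = 2*I (K = sqrt(-4) = 2*I ≈ 2.0*I)
z(u, f) = u + u*f**2 (z(u, f) = u*f**2 + u = u + u*f**2)
z(K, g(p))*803 = ((2*I)*(1 + 0**2))*803 = ((2*I)*(1 + 0))*803 = ((2*I)*1)*803 = (2*I)*803 = 1606*I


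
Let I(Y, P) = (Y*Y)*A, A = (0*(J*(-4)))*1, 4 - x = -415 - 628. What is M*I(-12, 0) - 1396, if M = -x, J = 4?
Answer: -1396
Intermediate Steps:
x = 1047 (x = 4 - (-415 - 628) = 4 - 1*(-1043) = 4 + 1043 = 1047)
A = 0 (A = (0*(4*(-4)))*1 = (0*(-16))*1 = 0*1 = 0)
I(Y, P) = 0 (I(Y, P) = (Y*Y)*0 = Y**2*0 = 0)
M = -1047 (M = -1*1047 = -1047)
M*I(-12, 0) - 1396 = -1047*0 - 1396 = 0 - 1396 = -1396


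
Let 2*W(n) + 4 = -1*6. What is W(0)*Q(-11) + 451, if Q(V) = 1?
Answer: 446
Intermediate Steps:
W(n) = -5 (W(n) = -2 + (-1*6)/2 = -2 + (1/2)*(-6) = -2 - 3 = -5)
W(0)*Q(-11) + 451 = -5*1 + 451 = -5 + 451 = 446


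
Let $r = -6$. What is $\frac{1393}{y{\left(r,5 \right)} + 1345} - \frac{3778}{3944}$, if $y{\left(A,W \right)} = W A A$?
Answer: $- \frac{133729}{3007300} \approx -0.044468$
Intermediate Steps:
$y{\left(A,W \right)} = W A^{2}$ ($y{\left(A,W \right)} = A W A = W A^{2}$)
$\frac{1393}{y{\left(r,5 \right)} + 1345} - \frac{3778}{3944} = \frac{1393}{5 \left(-6\right)^{2} + 1345} - \frac{3778}{3944} = \frac{1393}{5 \cdot 36 + 1345} - \frac{1889}{1972} = \frac{1393}{180 + 1345} - \frac{1889}{1972} = \frac{1393}{1525} - \frac{1889}{1972} = - \frac{133729}{3007300}$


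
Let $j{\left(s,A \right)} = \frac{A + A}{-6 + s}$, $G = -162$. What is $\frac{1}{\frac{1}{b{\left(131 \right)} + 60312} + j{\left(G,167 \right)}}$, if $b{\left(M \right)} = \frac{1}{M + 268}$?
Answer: $- \frac{2021417076}{4018736147} \approx -0.503$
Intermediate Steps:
$j{\left(s,A \right)} = \frac{2 A}{-6 + s}$
$b{\left(M \right)} = \frac{1}{268 + M}$
$\frac{1}{\frac{1}{b{\left(131 \right)} + 60312} + j{\left(G,167 \right)}} = \frac{1}{\frac{1}{\frac{1}{268 + 131} + 60312} + 2 \cdot 167 \frac{1}{-6 - 162}} = \frac{1}{\frac{1}{\frac{1}{399} + 60312} + 2 \cdot 167 \frac{1}{-168}} = \frac{1}{\frac{1}{\frac{1}{399} + 60312} + 2 \cdot 167 \left(- \frac{1}{168}\right)} = \frac{1}{\frac{1}{\frac{24064489}{399}} - \frac{167}{84}} = \frac{1}{\frac{399}{24064489} - \frac{167}{84}} = \frac{1}{- \frac{4018736147}{2021417076}} = - \frac{2021417076}{4018736147}$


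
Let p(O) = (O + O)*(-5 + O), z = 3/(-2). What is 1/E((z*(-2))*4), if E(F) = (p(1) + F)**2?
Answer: 1/16 ≈ 0.062500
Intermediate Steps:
z = -3/2 (z = 3*(-1/2) = -3/2 ≈ -1.5000)
p(O) = 2*O*(-5 + O) (p(O) = (2*O)*(-5 + O) = 2*O*(-5 + O))
E(F) = (-8 + F)**2 (E(F) = (2*1*(-5 + 1) + F)**2 = (2*1*(-4) + F)**2 = (-8 + F)**2)
1/E((z*(-2))*4) = 1/((-8 - 3/2*(-2)*4)**2) = 1/((-8 + 3*4)**2) = 1/((-8 + 12)**2) = 1/(4**2) = 1/16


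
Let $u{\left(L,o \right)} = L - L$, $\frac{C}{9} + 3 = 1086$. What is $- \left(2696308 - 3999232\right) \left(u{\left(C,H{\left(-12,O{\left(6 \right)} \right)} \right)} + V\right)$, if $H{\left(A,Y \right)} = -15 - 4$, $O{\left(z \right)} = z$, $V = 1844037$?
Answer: $2402640064188$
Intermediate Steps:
$H{\left(A,Y \right)} = -19$ ($H{\left(A,Y \right)} = -15 - 4 = -19$)
$C = 9747$ ($C = -27 + 9 \cdot 1086 = -27 + 9774 = 9747$)
$u{\left(L,o \right)} = 0$
$- \left(2696308 - 3999232\right) \left(u{\left(C,H{\left(-12,O{\left(6 \right)} \right)} \right)} + V\right) = - \left(2696308 - 3999232\right) \left(0 + 1844037\right) = - \left(-1302924\right) 1844037 = \left(-1\right) \left(-2402640064188\right) = 2402640064188$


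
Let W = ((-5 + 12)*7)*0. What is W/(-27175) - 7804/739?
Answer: -7804/739 ≈ -10.560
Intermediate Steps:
W = 0 (W = (7*7)*0 = 49*0 = 0)
W/(-27175) - 7804/739 = 0/(-27175) - 7804/739 = 0*(-1/27175) - 7804*1/739 = 0 - 7804/739 = -7804/739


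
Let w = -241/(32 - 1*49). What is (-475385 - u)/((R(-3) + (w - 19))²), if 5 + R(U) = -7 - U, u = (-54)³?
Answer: -91879169/55225 ≈ -1663.7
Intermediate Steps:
u = -157464
R(U) = -12 - U (R(U) = -5 + (-7 - U) = -12 - U)
w = 241/17 (w = -241/(32 - 49) = -241/(-17) = -241*(-1/17) = 241/17 ≈ 14.176)
(-475385 - u)/((R(-3) + (w - 19))²) = (-475385 - 1*(-157464))/(((-12 - 1*(-3)) + (241/17 - 19))²) = (-475385 + 157464)/(((-12 + 3) - 82/17)²) = -317921/(-9 - 82/17)² = -317921/((-235/17)²) = -317921/55225/289 = -317921*289/55225 = -91879169/55225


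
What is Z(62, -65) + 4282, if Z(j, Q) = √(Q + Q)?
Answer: 4282 + I*√130 ≈ 4282.0 + 11.402*I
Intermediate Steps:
Z(j, Q) = √2*√Q (Z(j, Q) = √(2*Q) = √2*√Q)
Z(62, -65) + 4282 = √2*√(-65) + 4282 = √2*(I*√65) + 4282 = I*√130 + 4282 = 4282 + I*√130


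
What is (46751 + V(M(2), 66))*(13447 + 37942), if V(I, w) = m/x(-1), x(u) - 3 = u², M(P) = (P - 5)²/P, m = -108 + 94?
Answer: 4804614555/2 ≈ 2.4023e+9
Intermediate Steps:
m = -14
M(P) = (-5 + P)²/P
x(u) = 3 + u²
V(I, w) = -7/2 (V(I, w) = -14/(3 + (-1)²) = -14/(3 + 1) = -14/4 = -14*¼ = -7/2)
(46751 + V(M(2), 66))*(13447 + 37942) = (46751 - 7/2)*(13447 + 37942) = (93495/2)*51389 = 4804614555/2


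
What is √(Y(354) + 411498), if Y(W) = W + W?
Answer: √412206 ≈ 642.03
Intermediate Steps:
Y(W) = 2*W
√(Y(354) + 411498) = √(2*354 + 411498) = √(708 + 411498) = √412206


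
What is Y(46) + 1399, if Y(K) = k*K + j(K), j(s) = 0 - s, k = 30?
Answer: 2733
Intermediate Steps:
j(s) = -s
Y(K) = 29*K (Y(K) = 30*K - K = 29*K)
Y(46) + 1399 = 29*46 + 1399 = 1334 + 1399 = 2733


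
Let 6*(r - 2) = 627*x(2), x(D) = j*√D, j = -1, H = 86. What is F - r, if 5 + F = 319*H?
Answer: 27427 + 209*√2/2 ≈ 27575.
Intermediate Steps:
F = 27429 (F = -5 + 319*86 = -5 + 27434 = 27429)
x(D) = -√D
r = 2 - 209*√2/2 (r = 2 + (627*(-√2))/6 = 2 + (-627*√2)/6 = 2 - 209*√2/2 ≈ -145.79)
F - r = 27429 - (2 - 209*√2/2) = 27429 + (-2 + 209*√2/2) = 27427 + 209*√2/2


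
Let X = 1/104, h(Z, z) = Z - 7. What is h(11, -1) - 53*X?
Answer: 363/104 ≈ 3.4904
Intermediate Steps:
h(Z, z) = -7 + Z
X = 1/104 ≈ 0.0096154
h(11, -1) - 53*X = (-7 + 11) - 53*1/104 = 4 - 53/104 = 363/104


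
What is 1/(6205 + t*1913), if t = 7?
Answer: 1/19596 ≈ 5.1031e-5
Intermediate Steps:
1/(6205 + t*1913) = 1/(6205 + 7*1913) = 1/(6205 + 13391) = 1/19596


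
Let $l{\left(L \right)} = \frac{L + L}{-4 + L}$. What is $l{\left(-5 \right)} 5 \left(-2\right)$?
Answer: $- \frac{100}{9} \approx -11.111$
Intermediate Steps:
$l{\left(L \right)} = \frac{2 L}{-4 + L}$
$l{\left(-5 \right)} 5 \left(-2\right) = 2 \left(-5\right) \frac{1}{-4 - 5} \cdot 5 \left(-2\right) = 2 \left(-5\right) \frac{1}{-9} \cdot 5 \left(-2\right) = 2 \left(-5\right) \left(- \frac{1}{9}\right) 5 \left(-2\right) = \frac{10}{9} \cdot 5 \left(-2\right) = \frac{50}{9} \left(-2\right) = - \frac{100}{9}$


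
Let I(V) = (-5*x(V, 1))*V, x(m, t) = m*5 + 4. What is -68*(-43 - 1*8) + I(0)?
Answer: 3468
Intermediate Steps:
x(m, t) = 4 + 5*m (x(m, t) = 5*m + 4 = 4 + 5*m)
I(V) = V*(-20 - 25*V) (I(V) = (-5*(4 + 5*V))*V = (-20 - 25*V)*V = V*(-20 - 25*V))
-68*(-43 - 1*8) + I(0) = -68*(-43 - 1*8) - 5*0*(4 + 5*0) = -68*(-43 - 8) - 5*0*(4 + 0) = -68*(-51) - 5*0*4 = 3468 + 0 = 3468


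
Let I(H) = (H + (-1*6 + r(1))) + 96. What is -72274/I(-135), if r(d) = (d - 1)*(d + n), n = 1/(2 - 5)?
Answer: 72274/45 ≈ 1606.1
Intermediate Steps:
n = -⅓ (n = 1/(-3) = -⅓ ≈ -0.33333)
r(d) = (-1 + d)*(-⅓ + d) (r(d) = (d - 1)*(d - ⅓) = (-1 + d)*(-⅓ + d))
I(H) = 90 + H (I(H) = (H + (-1*6 + (⅓ + 1² - 4/3*1))) + 96 = (H + (-6 + (⅓ + 1 - 4/3))) + 96 = (H + (-6 + 0)) + 96 = (H - 6) + 96 = (-6 + H) + 96 = 90 + H)
-72274/I(-135) = -72274/(90 - 135) = -72274/(-45) = -72274*(-1/45) = 72274/45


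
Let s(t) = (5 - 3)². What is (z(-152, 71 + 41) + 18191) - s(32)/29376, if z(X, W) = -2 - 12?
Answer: 133491887/7344 ≈ 18177.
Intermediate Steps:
s(t) = 4 (s(t) = 2² = 4)
z(X, W) = -14
(z(-152, 71 + 41) + 18191) - s(32)/29376 = (-14 + 18191) - 4/29376 = 18177 - 4/29376 = 18177 - 1*1/7344 = 18177 - 1/7344 = 133491887/7344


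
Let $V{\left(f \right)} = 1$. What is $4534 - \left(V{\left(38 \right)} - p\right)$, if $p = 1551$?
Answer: $6084$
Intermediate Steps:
$4534 - \left(V{\left(38 \right)} - p\right) = 4534 - \left(1 - 1551\right) = 4534 - -1550 = 4534 + 1550 = 6084$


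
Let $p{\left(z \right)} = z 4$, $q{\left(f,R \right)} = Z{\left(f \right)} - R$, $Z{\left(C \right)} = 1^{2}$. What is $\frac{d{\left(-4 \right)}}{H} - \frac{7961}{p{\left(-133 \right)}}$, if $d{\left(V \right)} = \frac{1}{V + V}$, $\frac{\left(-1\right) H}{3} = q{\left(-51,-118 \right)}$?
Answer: $\frac{42739}{2856} \approx 14.965$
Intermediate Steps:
$Z{\left(C \right)} = 1$
$q{\left(f,R \right)} = 1 - R$
$H = -357$ ($H = - 3 \left(1 - -118\right) = - 3 \left(1 + 118\right) = \left(-3\right) 119 = -357$)
$d{\left(V \right)} = \frac{1}{2 V}$
$p{\left(z \right)} = 4 z$
$\frac{d{\left(-4 \right)}}{H} - \frac{7961}{p{\left(-133 \right)}} = \frac{\frac{1}{2} \frac{1}{-4}}{-357} - \frac{7961}{4 \left(-133\right)} = \frac{1}{2} \left(- \frac{1}{4}\right) \left(- \frac{1}{357}\right) - \frac{7961}{-532} = \left(- \frac{1}{8}\right) \left(- \frac{1}{357}\right) - - \frac{419}{28} = \frac{1}{2856} + \frac{419}{28} = \frac{42739}{2856}$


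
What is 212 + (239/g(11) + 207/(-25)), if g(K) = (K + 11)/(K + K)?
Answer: 11068/25 ≈ 442.72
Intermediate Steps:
g(K) = (11 + K)/(2*K) (g(K) = (11 + K)/((2*K)) = (11 + K)*(1/(2*K)) = (11 + K)/(2*K))
212 + (239/g(11) + 207/(-25)) = 212 + (239/(((½)*(11 + 11)/11)) + 207/(-25)) = 212 + (239/(((½)*(1/11)*22)) + 207*(-1/25)) = 212 + (239/1 - 207/25) = 212 + (239*1 - 207/25) = 212 + (239 - 207/25) = 212 + 5768/25 = 11068/25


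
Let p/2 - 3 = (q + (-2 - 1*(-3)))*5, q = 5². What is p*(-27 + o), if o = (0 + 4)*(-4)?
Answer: -11438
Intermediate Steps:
o = -16 (o = 4*(-4) = -16)
q = 25
p = 266 (p = 6 + 2*((25 + (-2 - 1*(-3)))*5) = 6 + 2*((25 + (-2 + 3))*5) = 6 + 2*((25 + 1)*5) = 6 + 2*(26*5) = 6 + 2*130 = 6 + 260 = 266)
p*(-27 + o) = 266*(-27 - 16) = 266*(-43) = -11438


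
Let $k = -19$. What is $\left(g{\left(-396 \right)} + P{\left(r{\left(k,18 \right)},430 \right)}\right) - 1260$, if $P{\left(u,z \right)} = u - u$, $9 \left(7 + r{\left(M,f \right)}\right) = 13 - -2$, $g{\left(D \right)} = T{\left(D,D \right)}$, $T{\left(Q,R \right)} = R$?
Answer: $-1656$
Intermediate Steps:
$g{\left(D \right)} = D$
$r{\left(M,f \right)} = - \frac{16}{3}$ ($r{\left(M,f \right)} = -7 + \frac{13 - -2}{9} = -7 + \frac{13 + 2}{9} = -7 + \frac{1}{9} \cdot 15 = -7 + \frac{5}{3} = - \frac{16}{3}$)
$P{\left(u,z \right)} = 0$
$\left(g{\left(-396 \right)} + P{\left(r{\left(k,18 \right)},430 \right)}\right) - 1260 = \left(-396 + 0\right) - 1260 = -396 - 1260 = -1656$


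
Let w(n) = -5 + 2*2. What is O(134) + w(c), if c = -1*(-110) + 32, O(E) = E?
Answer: 133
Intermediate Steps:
c = 142 (c = 110 + 32 = 142)
w(n) = -1 (w(n) = -5 + 4 = -1)
O(134) + w(c) = 134 - 1 = 133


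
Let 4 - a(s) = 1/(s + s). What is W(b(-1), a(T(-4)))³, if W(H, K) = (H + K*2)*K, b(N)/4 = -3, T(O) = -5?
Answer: -472729139/125000 ≈ -3781.8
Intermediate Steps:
b(N) = -12 (b(N) = 4*(-3) = -12)
a(s) = 4 - 1/(2*s) (a(s) = 4 - 1/(s + s) = 4 - 1/(2*s))
W(H, K) = K*(H + 2*K) (W(H, K) = (H + 2*K)*K = K*(H + 2*K))
W(b(-1), a(T(-4)))³ = ((4 - ½/(-5))*(-12 + 2*(4 - ½/(-5))))³ = ((4 - ½*(-⅕))*(-12 + 2*(4 - ½*(-⅕))))³ = ((4 + ⅒)*(-12 + 2*(4 + ⅒)))³ = (41*(-12 + 2*(41/10))/10)³ = (41*(-12 + 41/5)/10)³ = ((41/10)*(-19/5))³ = (-779/50)³ = -472729139/125000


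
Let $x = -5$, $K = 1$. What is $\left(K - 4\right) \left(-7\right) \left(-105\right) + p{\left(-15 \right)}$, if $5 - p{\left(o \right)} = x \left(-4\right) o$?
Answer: $-1900$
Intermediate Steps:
$p{\left(o \right)} = 5 - 20 o$ ($p{\left(o \right)} = 5 - \left(-5\right) \left(-4\right) o = 5 - 20 o$)
$\left(K - 4\right) \left(-7\right) \left(-105\right) + p{\left(-15 \right)} = \left(1 - 4\right) \left(-7\right) \left(-105\right) + \left(5 - -300\right) = \left(-3\right) \left(-7\right) \left(-105\right) + \left(5 + 300\right) = 21 \left(-105\right) + 305 = -2205 + 305 = -1900$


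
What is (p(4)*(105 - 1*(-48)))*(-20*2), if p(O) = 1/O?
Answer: -1530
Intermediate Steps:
p(O) = 1/O
(p(4)*(105 - 1*(-48)))*(-20*2) = ((105 - 1*(-48))/4)*(-20*2) = ((105 + 48)/4)*(-40) = ((¼)*153)*(-40) = (153/4)*(-40) = -1530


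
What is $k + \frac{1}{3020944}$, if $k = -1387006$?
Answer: $- \frac{4190067453663}{3020944} \approx -1.387 \cdot 10^{6}$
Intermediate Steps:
$k + \frac{1}{3020944} = -1387006 + \frac{1}{3020944} = - \frac{4190067453663}{3020944}$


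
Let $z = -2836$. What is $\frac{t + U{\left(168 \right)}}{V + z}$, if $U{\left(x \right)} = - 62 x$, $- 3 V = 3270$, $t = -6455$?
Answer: $\frac{16871}{3926} \approx 4.2972$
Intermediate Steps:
$V = -1090$ ($V = \left(- \frac{1}{3}\right) 3270 = -1090$)
$\frac{t + U{\left(168 \right)}}{V + z} = \frac{-6455 - 10416}{-1090 - 2836} = \frac{-6455 - 10416}{-3926} = \left(-16871\right) \left(- \frac{1}{3926}\right) = \frac{16871}{3926}$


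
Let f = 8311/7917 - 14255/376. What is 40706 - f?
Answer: 121283027051/2976792 ≈ 40743.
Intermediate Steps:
f = -109731899/2976792 (f = 8311*(1/7917) - 14255*1/376 = 8311/7917 - 14255/376 = -109731899/2976792 ≈ -36.862)
40706 - f = 40706 - 1*(-109731899/2976792) = 40706 + 109731899/2976792 = 121283027051/2976792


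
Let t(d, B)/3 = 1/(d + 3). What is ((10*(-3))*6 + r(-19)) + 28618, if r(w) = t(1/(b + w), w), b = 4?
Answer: 1251317/44 ≈ 28439.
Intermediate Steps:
t(d, B) = 3/(3 + d) (t(d, B) = 3/(d + 3) = 3/(3 + d))
r(w) = 3/(3 + 1/(4 + w))
((10*(-3))*6 + r(-19)) + 28618 = ((10*(-3))*6 + 3*(4 - 19)/(13 + 3*(-19))) + 28618 = (-30*6 + 3*(-15)/(13 - 57)) + 28618 = (-180 + 3*(-15)/(-44)) + 28618 = (-180 + 3*(-1/44)*(-15)) + 28618 = (-180 + 45/44) + 28618 = -7875/44 + 28618 = 1251317/44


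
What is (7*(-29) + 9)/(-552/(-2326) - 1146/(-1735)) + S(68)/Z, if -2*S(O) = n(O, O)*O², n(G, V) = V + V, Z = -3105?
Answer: -107636991599/937533015 ≈ -114.81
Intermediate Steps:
n(G, V) = 2*V
S(O) = -O³ (S(O) = -2*O*O²/2 = -O³)
(7*(-29) + 9)/(-552/(-2326) - 1146/(-1735)) + S(68)/Z = (7*(-29) + 9)/(-552/(-2326) - 1146/(-1735)) - 1*68³/(-3105) = (-203 + 9)/(-552*(-1/2326) - 1146*(-1/1735)) - 1*314432*(-1/3105) = -194/(276/1163 + 1146/1735) - 314432*(-1/3105) = -194/1811658/2017805 + 314432/3105 = -194*2017805/1811658 + 314432/3105 = -195727085/905829 + 314432/3105 = -107636991599/937533015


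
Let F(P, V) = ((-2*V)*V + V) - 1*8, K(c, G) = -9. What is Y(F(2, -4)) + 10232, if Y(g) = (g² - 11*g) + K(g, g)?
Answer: 12643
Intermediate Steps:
F(P, V) = -8 + V - 2*V² (F(P, V) = (-2*V² + V) - 8 = (V - 2*V²) - 8 = -8 + V - 2*V²)
Y(g) = -9 + g² - 11*g (Y(g) = (g² - 11*g) - 9 = -9 + g² - 11*g)
Y(F(2, -4)) + 10232 = (-9 + (-8 - 4 - 2*(-4)²)² - 11*(-8 - 4 - 2*(-4)²)) + 10232 = (-9 + (-8 - 4 - 2*16)² - 11*(-8 - 4 - 2*16)) + 10232 = (-9 + (-8 - 4 - 32)² - 11*(-8 - 4 - 32)) + 10232 = (-9 + (-44)² - 11*(-44)) + 10232 = (-9 + 1936 + 484) + 10232 = 2411 + 10232 = 12643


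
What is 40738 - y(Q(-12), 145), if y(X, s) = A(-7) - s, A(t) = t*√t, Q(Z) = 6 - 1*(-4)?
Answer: 40883 + 7*I*√7 ≈ 40883.0 + 18.52*I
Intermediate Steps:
Q(Z) = 10 (Q(Z) = 6 + 4 = 10)
A(t) = t^(3/2)
y(X, s) = -s - 7*I*√7 (y(X, s) = (-7)^(3/2) - s = -7*I*√7 - s = -s - 7*I*√7)
40738 - y(Q(-12), 145) = 40738 - (-1*145 - 7*I*√7) = 40738 - (-145 - 7*I*√7) = 40738 + (145 + 7*I*√7) = 40883 + 7*I*√7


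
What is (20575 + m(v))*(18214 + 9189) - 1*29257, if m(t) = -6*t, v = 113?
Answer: 545208234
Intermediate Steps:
(20575 + m(v))*(18214 + 9189) - 1*29257 = (20575 - 6*113)*(18214 + 9189) - 1*29257 = (20575 - 678)*27403 - 29257 = 19897*27403 - 29257 = 545237491 - 29257 = 545208234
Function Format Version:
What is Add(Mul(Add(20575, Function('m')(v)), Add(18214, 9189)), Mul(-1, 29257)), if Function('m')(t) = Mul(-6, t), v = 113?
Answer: 545208234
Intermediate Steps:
Add(Mul(Add(20575, Function('m')(v)), Add(18214, 9189)), Mul(-1, 29257)) = Add(Mul(Add(20575, Mul(-6, 113)), Add(18214, 9189)), Mul(-1, 29257)) = Add(Mul(Add(20575, -678), 27403), -29257) = Add(Mul(19897, 27403), -29257) = Add(545237491, -29257) = 545208234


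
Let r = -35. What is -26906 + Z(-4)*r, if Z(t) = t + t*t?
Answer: -27326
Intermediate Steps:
Z(t) = t + t²
-26906 + Z(-4)*r = -26906 - 4*(1 - 4)*(-35) = -26906 - 4*(-3)*(-35) = -26906 + 12*(-35) = -26906 - 420 = -27326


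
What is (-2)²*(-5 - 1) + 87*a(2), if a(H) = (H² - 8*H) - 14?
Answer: -2286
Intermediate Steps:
a(H) = -14 + H² - 8*H
(-2)²*(-5 - 1) + 87*a(2) = (-2)²*(-5 - 1) + 87*(-14 + 2² - 8*2) = 4*(-6) + 87*(-14 + 4 - 16) = -24 + 87*(-26) = -24 - 2262 = -2286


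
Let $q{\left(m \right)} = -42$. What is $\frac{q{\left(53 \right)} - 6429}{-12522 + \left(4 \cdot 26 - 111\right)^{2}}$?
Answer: $\frac{6471}{12473} \approx 0.5188$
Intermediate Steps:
$\frac{q{\left(53 \right)} - 6429}{-12522 + \left(4 \cdot 26 - 111\right)^{2}} = \frac{-42 - 6429}{-12522 + \left(4 \cdot 26 - 111\right)^{2}} = - \frac{6471}{-12522 + \left(104 - 111\right)^{2}} = - \frac{6471}{-12522 + \left(-7\right)^{2}} = - \frac{6471}{-12522 + 49} = - \frac{6471}{-12473} = \left(-6471\right) \left(- \frac{1}{12473}\right) = \frac{6471}{12473}$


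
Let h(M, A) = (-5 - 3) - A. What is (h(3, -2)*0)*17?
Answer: 0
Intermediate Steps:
h(M, A) = -8 - A
(h(3, -2)*0)*17 = ((-8 - 1*(-2))*0)*17 = ((-8 + 2)*0)*17 = -6*0*17 = 0*17 = 0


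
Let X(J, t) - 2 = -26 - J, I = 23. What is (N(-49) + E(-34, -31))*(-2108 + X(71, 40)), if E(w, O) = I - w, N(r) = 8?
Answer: -143195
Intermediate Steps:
X(J, t) = -24 - J (X(J, t) = 2 + (-26 - J) = -24 - J)
E(w, O) = 23 - w
(N(-49) + E(-34, -31))*(-2108 + X(71, 40)) = (8 + (23 - 1*(-34)))*(-2108 + (-24 - 1*71)) = (8 + (23 + 34))*(-2108 + (-24 - 71)) = (8 + 57)*(-2108 - 95) = 65*(-2203) = -143195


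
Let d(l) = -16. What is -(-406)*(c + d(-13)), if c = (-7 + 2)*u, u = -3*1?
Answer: -406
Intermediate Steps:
u = -3
c = 15 (c = (-7 + 2)*(-3) = -5*(-3) = 15)
-(-406)*(c + d(-13)) = -(-406)*(15 - 16) = -(-406)*(-1) = -1*406 = -406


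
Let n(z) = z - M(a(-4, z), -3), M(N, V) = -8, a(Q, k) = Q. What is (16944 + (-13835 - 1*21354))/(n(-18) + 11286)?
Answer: -18245/11276 ≈ -1.6180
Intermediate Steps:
n(z) = 8 + z (n(z) = z - 1*(-8) = z + 8 = 8 + z)
(16944 + (-13835 - 1*21354))/(n(-18) + 11286) = (16944 + (-13835 - 1*21354))/((8 - 18) + 11286) = (16944 + (-13835 - 21354))/(-10 + 11286) = (16944 - 35189)/11276 = -18245*1/11276 = -18245/11276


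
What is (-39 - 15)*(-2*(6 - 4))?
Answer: 216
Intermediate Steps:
(-39 - 15)*(-2*(6 - 4)) = -(-108)*2 = -54*(-4) = 216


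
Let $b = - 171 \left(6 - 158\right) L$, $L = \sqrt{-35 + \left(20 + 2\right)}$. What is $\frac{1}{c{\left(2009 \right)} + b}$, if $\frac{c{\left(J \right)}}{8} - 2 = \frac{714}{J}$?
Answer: $\frac{3731}{1738974563042} - \frac{267616881 i \sqrt{13}}{90426677278184} \approx 2.1455 \cdot 10^{-9} - 1.0671 \cdot 10^{-5} i$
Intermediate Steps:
$c{\left(J \right)} = 16 + \frac{5712}{J}$ ($c{\left(J \right)} = 16 + 8 \frac{714}{J} = 16 + \frac{5712}{J}$)
$L = i \sqrt{13}$ ($L = \sqrt{-35 + 22} = \sqrt{-13} = i \sqrt{13} \approx 3.6056 i$)
$b = 25992 i \sqrt{13}$ ($b = - 171 \left(6 - 158\right) i \sqrt{13} = \left(-171\right) \left(-152\right) i \sqrt{13} = 25992 i \sqrt{13} \approx 93716.0 i$)
$\frac{1}{c{\left(2009 \right)} + b} = \frac{1}{\left(16 + \frac{5712}{2009}\right) + 25992 i \sqrt{13}} = \frac{1}{\left(16 + 5712 \cdot \frac{1}{2009}\right) + 25992 i \sqrt{13}} = \frac{1}{\left(16 + \frac{816}{287}\right) + 25992 i \sqrt{13}} = \frac{1}{\frac{5408}{287} + 25992 i \sqrt{13}}$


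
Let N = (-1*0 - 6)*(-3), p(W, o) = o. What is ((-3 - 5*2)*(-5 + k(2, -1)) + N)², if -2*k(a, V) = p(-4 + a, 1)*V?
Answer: 23409/4 ≈ 5852.3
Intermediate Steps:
k(a, V) = -V/2
N = 18 (N = (0 - 6)*(-3) = -6*(-3) = 18)
((-3 - 5*2)*(-5 + k(2, -1)) + N)² = ((-3 - 5*2)*(-5 - ½*(-1)) + 18)² = ((-3 - 10)*(-5 + ½) + 18)² = (-13*(-9/2) + 18)² = (117/2 + 18)² = (153/2)² = 23409/4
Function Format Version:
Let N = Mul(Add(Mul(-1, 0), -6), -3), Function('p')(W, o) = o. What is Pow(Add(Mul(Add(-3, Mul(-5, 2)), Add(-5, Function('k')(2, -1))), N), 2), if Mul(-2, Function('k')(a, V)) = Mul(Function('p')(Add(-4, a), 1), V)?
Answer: Rational(23409, 4) ≈ 5852.3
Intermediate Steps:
Function('k')(a, V) = Mul(Rational(-1, 2), V) (Function('k')(a, V) = Mul(Rational(-1, 2), Mul(1, V)) = Mul(Rational(-1, 2), V))
N = 18 (N = Mul(Add(0, -6), -3) = Mul(-6, -3) = 18)
Pow(Add(Mul(Add(-3, Mul(-5, 2)), Add(-5, Function('k')(2, -1))), N), 2) = Pow(Add(Mul(Add(-3, Mul(-5, 2)), Add(-5, Mul(Rational(-1, 2), -1))), 18), 2) = Pow(Add(Mul(Add(-3, -10), Add(-5, Rational(1, 2))), 18), 2) = Pow(Add(Mul(-13, Rational(-9, 2)), 18), 2) = Pow(Add(Rational(117, 2), 18), 2) = Pow(Rational(153, 2), 2) = Rational(23409, 4)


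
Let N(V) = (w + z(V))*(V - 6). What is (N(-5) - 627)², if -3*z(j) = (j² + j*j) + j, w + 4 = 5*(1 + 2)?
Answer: 339889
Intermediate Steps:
w = 11 (w = -4 + 5*(1 + 2) = -4 + 5*3 = -4 + 15 = 11)
z(j) = -2*j²/3 - j/3 (z(j) = -((j² + j*j) + j)/3 = -((j² + j²) + j)/3 = -(2*j² + j)/3 = -(j + 2*j²)/3 = -2*j²/3 - j/3)
N(V) = (-6 + V)*(11 - V*(1 + 2*V)/3) (N(V) = (11 - V*(1 + 2*V)/3)*(V - 6) = (11 - V*(1 + 2*V)/3)*(-6 + V) = (-6 + V)*(11 - V*(1 + 2*V)/3))
(N(-5) - 627)² = ((-66 + 13*(-5) - ⅔*(-5)³ + (11/3)*(-5)²) - 627)² = ((-66 - 65 - ⅔*(-125) + (11/3)*25) - 627)² = ((-66 - 65 + 250/3 + 275/3) - 627)² = (44 - 627)² = (-583)² = 339889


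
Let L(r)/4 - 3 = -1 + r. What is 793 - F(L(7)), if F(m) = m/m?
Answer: 792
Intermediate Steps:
L(r) = 8 + 4*r (L(r) = 12 + 4*(-1 + r) = 12 + (-4 + 4*r) = 8 + 4*r)
F(m) = 1
793 - F(L(7)) = 793 - 1*1 = 793 - 1 = 792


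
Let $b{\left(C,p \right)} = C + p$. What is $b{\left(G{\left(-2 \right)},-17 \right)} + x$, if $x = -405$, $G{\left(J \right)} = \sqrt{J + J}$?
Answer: $-422 + 2 i \approx -422.0 + 2.0 i$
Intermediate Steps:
$G{\left(J \right)} = \sqrt{2} \sqrt{J}$ ($G{\left(J \right)} = \sqrt{2 J} = \sqrt{2} \sqrt{J}$)
$b{\left(G{\left(-2 \right)},-17 \right)} + x = \left(\sqrt{2} \sqrt{-2} - 17\right) - 405 = \left(\sqrt{2} i \sqrt{2} - 17\right) - 405 = \left(2 i - 17\right) - 405 = \left(-17 + 2 i\right) - 405 = -422 + 2 i$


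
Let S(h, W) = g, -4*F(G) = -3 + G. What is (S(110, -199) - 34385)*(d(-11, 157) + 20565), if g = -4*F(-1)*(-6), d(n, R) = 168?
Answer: -712406613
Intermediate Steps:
F(G) = ¾ - G/4 (F(G) = -(-3 + G)/4 = ¾ - G/4)
g = 24 (g = -4*(¾ - ¼*(-1))*(-6) = -4*(¾ + ¼)*(-6) = -4*1*(-6) = -4*(-6) = 24)
S(h, W) = 24
(S(110, -199) - 34385)*(d(-11, 157) + 20565) = (24 - 34385)*(168 + 20565) = -34361*20733 = -712406613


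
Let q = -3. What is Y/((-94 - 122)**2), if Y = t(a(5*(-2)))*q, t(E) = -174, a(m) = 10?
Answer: 29/2592 ≈ 0.011188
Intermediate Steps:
Y = 522 (Y = -174*(-3) = 522)
Y/((-94 - 122)**2) = 522/((-94 - 122)**2) = 522/((-216)**2) = 522/46656 = 522*(1/46656) = 29/2592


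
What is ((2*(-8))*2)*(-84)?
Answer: 2688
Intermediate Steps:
((2*(-8))*2)*(-84) = -16*2*(-84) = -32*(-84) = 2688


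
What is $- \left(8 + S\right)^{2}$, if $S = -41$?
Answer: $-1089$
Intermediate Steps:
$- \left(8 + S\right)^{2} = - \left(8 - 41\right)^{2} = - \left(-33\right)^{2} = \left(-1\right) 1089 = -1089$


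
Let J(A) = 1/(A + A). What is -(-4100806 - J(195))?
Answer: 1599314341/390 ≈ 4.1008e+6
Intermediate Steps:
J(A) = 1/(2*A)
-(-4100806 - J(195)) = -(-4100806 - 1/(2*195)) = -(-4100806 - 1*1/390) = -(-4100806 - 1/390) = -1*(-1599314341/390) = 1599314341/390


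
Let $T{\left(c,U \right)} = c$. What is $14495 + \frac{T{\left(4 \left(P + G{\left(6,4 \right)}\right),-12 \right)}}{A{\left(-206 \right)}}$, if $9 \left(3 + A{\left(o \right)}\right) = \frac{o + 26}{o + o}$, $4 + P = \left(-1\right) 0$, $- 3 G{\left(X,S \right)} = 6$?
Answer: $\frac{551119}{38} \approx 14503.0$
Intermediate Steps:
$G{\left(X,S \right)} = -2$ ($G{\left(X,S \right)} = \left(- \frac{1}{3}\right) 6 = -2$)
$P = -4$ ($P = -4 - 0 = -4 + 0 = -4$)
$A{\left(o \right)} = -3 + \frac{26 + o}{18 o}$ ($A{\left(o \right)} = -3 + \frac{\left(o + 26\right) \frac{1}{o + o}}{9} = -3 + \frac{\left(26 + o\right) \frac{1}{2 o}}{9} = -3 + \frac{\frac{1}{2} \frac{1}{o} \left(26 + o\right)}{9} = -3 + \frac{26 + o}{18 o}$)
$14495 + \frac{T{\left(4 \left(P + G{\left(6,4 \right)}\right),-12 \right)}}{A{\left(-206 \right)}} = 14495 + \frac{4 \left(-4 - 2\right)}{\frac{1}{18} \frac{1}{-206} \left(26 - -10918\right)} = 14495 + \frac{4 \left(-6\right)}{\frac{1}{18} \left(- \frac{1}{206}\right) \left(26 + 10918\right)} = 14495 - \frac{24}{\frac{1}{18} \left(- \frac{1}{206}\right) 10944} = 14495 - \frac{24}{- \frac{304}{103}} = 14495 - - \frac{309}{38} = 14495 + \frac{309}{38} = \frac{551119}{38}$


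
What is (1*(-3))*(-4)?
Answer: 12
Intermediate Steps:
(1*(-3))*(-4) = -3*(-4) = 12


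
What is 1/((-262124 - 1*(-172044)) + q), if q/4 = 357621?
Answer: 1/1340404 ≈ 7.4604e-7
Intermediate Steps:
q = 1430484 (q = 4*357621 = 1430484)
1/((-262124 - 1*(-172044)) + q) = 1/((-262124 - 1*(-172044)) + 1430484) = 1/((-262124 + 172044) + 1430484) = 1/(-90080 + 1430484) = 1/1340404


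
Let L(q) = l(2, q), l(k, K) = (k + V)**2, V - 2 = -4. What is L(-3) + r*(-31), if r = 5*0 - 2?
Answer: 62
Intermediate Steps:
V = -2 (V = 2 - 4 = -2)
l(k, K) = (-2 + k)**2 (l(k, K) = (k - 2)**2 = (-2 + k)**2)
L(q) = 0 (L(q) = (-2 + 2)**2 = 0**2 = 0)
r = -2 (r = 0 - 2 = -2)
L(-3) + r*(-31) = 0 - 2*(-31) = 0 + 62 = 62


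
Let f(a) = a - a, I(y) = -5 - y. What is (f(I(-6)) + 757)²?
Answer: 573049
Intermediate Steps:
f(a) = 0
(f(I(-6)) + 757)² = (0 + 757)² = 757² = 573049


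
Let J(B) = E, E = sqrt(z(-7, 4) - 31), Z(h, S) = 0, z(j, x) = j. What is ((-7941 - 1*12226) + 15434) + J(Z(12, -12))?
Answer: -4733 + I*sqrt(38) ≈ -4733.0 + 6.1644*I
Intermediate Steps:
E = I*sqrt(38) (E = sqrt(-7 - 31) = sqrt(-38) = I*sqrt(38) ≈ 6.1644*I)
J(B) = I*sqrt(38)
((-7941 - 1*12226) + 15434) + J(Z(12, -12)) = ((-7941 - 1*12226) + 15434) + I*sqrt(38) = ((-7941 - 12226) + 15434) + I*sqrt(38) = (-20167 + 15434) + I*sqrt(38) = -4733 + I*sqrt(38)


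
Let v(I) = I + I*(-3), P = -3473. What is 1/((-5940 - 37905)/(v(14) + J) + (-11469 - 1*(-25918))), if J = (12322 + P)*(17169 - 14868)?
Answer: 20361521/294203573084 ≈ 6.9209e-5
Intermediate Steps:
v(I) = -2*I (v(I) = I - 3*I = -2*I)
J = 20361549 (J = (12322 - 3473)*(17169 - 14868) = 8849*2301 = 20361549)
1/((-5940 - 37905)/(v(14) + J) + (-11469 - 1*(-25918))) = 1/((-5940 - 37905)/(-2*14 + 20361549) + (-11469 - 1*(-25918))) = 1/(-43845/(-28 + 20361549) + (-11469 + 25918)) = 1/(-43845/20361521 + 14449) = 1/(294203573084/20361521) = 20361521/294203573084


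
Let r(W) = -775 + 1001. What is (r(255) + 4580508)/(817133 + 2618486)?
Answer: 4580734/3435619 ≈ 1.3333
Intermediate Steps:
r(W) = 226
(r(255) + 4580508)/(817133 + 2618486) = (226 + 4580508)/(817133 + 2618486) = 4580734/3435619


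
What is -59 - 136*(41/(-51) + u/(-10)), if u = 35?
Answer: 1579/3 ≈ 526.33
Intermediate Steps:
-59 - 136*(41/(-51) + u/(-10)) = -59 - 136*(41/(-51) + 35/(-10)) = -59 - 136*(41*(-1/51) + 35*(-1/10)) = -59 - 136*(-41/51 - 7/2) = -59 - 136*(-439/102) = -59 + 1756/3 = 1579/3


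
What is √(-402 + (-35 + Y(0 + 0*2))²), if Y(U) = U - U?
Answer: √823 ≈ 28.688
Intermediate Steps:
Y(U) = 0
√(-402 + (-35 + Y(0 + 0*2))²) = √(-402 + (-35 + 0)²) = √(-402 + (-35)²) = √(-402 + 1225) = √823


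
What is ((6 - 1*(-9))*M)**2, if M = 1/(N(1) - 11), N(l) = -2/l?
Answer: 225/169 ≈ 1.3314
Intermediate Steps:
M = -1/13 (M = 1/(-2/1 - 11) = 1/(-2*1 - 11) = 1/(-2 - 11) = 1/(-13) = -1/13 ≈ -0.076923)
((6 - 1*(-9))*M)**2 = ((6 - 1*(-9))*(-1/13))**2 = ((6 + 9)*(-1/13))**2 = (15*(-1/13))**2 = (-15/13)**2 = 225/169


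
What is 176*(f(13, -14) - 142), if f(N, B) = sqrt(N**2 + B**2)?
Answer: -24992 + 176*sqrt(365) ≈ -21630.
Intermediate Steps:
f(N, B) = sqrt(B**2 + N**2)
176*(f(13, -14) - 142) = 176*(sqrt((-14)**2 + 13**2) - 142) = 176*(sqrt(196 + 169) - 142) = 176*(sqrt(365) - 142) = 176*(-142 + sqrt(365)) = -24992 + 176*sqrt(365)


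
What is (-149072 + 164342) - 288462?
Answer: -273192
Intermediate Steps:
(-149072 + 164342) - 288462 = 15270 - 288462 = -273192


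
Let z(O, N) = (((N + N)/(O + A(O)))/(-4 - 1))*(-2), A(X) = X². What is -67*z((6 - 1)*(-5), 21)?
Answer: -469/250 ≈ -1.8760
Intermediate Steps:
z(O, N) = 4*N/(5*(O + O²)) (z(O, N) = (((N + N)/(O + O²))/(-4 - 1))*(-2) = (((2*N)/(O + O²))/(-5))*(-2) = -2*N/(5*(O + O²))*(-2) = 4*N/(5*(O + O²)))
-67*z((6 - 1)*(-5), 21) = -268*21/(5*((6 - 1)*(-5))*(1 + (6 - 1)*(-5))) = -268*21/(5*(5*(-5))*(1 + 5*(-5))) = -268*21/(5*(-25)*(1 - 25)) = -268*21*(-1)/(5*25*(-24)) = -268*21*(-1)*(-1)/(5*25*24) = -67*7/250 = -469/250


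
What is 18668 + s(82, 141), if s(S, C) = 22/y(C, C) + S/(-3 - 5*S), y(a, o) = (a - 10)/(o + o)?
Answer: 1012546314/54103 ≈ 18715.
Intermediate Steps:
y(a, o) = (-10 + a)/(2*o) (y(a, o) = (-10 + a)/((2*o)) = (-10 + a)*(1/(2*o)) = (-10 + a)/(2*o))
s(S, C) = S/(-3 - 5*S) + 44*C/(-10 + C) (s(S, C) = 22/(((-10 + C)/(2*C))) + S/(-3 - 5*S) = 22*(2*C/(-10 + C)) + S/(-3 - 5*S) = 44*C/(-10 + C) + S/(-3 - 5*S) = S/(-3 - 5*S) + 44*C/(-10 + C))
18668 + s(82, 141) = 18668 + (-1*82*(-10 + 141) + 44*141*(3 + 5*82))/((-10 + 141)*(3 + 5*82)) = 18668 + (-1*82*131 + 44*141*(3 + 410))/(131*(3 + 410)) = 18668 + (1/131)*(-10742 + 44*141*413)/413 = 18668 + (1/131)*(1/413)*(-10742 + 2562252) = 18668 + (1/131)*(1/413)*2551510 = 18668 + 2551510/54103 = 1012546314/54103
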